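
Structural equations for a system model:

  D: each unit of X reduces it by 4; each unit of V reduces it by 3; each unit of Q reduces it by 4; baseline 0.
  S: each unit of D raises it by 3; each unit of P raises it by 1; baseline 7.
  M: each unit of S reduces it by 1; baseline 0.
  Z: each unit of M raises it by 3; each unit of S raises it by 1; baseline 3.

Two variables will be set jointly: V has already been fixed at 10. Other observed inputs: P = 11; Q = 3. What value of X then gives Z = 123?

With V held at 10:
Substituting into the D equation gives D = -4*X - 42.
S becomes -12*X - 108.
So M = 12*X + 108.
Z becomes 24*X + 219.
Solve 24*X + 219 = 123: X = (123 - 219) / 24 = -4.

X = -4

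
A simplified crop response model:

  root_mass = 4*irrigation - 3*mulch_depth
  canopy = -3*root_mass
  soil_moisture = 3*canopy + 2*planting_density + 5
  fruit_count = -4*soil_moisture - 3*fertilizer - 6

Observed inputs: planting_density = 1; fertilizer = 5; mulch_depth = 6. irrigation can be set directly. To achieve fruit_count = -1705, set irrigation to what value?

Substituting into the root_mass equation gives root_mass = 4*irrigation - 18.
This gives canopy = -12*irrigation + 54.
Substituting into the soil_moisture equation gives soil_moisture = -36*irrigation + 169.
This gives fruit_count = 144*irrigation - 697.
Solve 144*irrigation - 697 = -1705: irrigation = (-1705 + 697) / 144 = -7.

irrigation = -7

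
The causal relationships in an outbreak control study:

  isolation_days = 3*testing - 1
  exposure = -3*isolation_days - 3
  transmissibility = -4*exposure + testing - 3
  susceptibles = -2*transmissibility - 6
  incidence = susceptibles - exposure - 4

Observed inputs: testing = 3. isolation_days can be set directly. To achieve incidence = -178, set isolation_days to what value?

isolation_days = 7

Intervening on isolation_days fixes its value directly, overriding its dependence on testing.
Substituting into the transmissibility equation gives transmissibility = 12*isolation_days + 12.
Substituting into the susceptibles equation gives susceptibles = -24*isolation_days - 30.
Substituting into the incidence equation gives incidence = -21*isolation_days - 31.
Solve -21*isolation_days - 31 = -178: isolation_days = (-178 + 31) / -21 = 7.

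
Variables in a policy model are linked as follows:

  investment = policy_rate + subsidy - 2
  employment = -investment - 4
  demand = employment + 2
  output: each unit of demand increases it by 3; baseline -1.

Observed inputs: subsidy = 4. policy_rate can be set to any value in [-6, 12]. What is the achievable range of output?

Substituting into the investment equation gives investment = policy_rate + 2.
Substituting into the employment equation gives employment = -policy_rate - 6.
This gives demand = -policy_rate - 4.
output becomes -3*policy_rate - 13.
Linear in policy_rate, so extremes are at the endpoints: policy_rate = -6 gives output = 5; policy_rate = 12 gives output = -49.

-49 to 5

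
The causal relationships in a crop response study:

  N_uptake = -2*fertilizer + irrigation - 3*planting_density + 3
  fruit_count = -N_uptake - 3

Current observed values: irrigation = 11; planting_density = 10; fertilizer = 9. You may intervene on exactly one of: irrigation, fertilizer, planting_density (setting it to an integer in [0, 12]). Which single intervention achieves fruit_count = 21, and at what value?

Intervening on irrigation: fruit_count = -irrigation + 42. Reaching 21 requires irrigation = 21, outside [0, 12].
Intervening on fertilizer: with other inputs at their observed values, fruit_count = 2*fertilizer + 13. Solving for 21 gives fertilizer = 4, within [0, 12].
Intervening on planting_density: fruit_count = 3*planting_density + 1. Reaching 21 requires planting_density = 20/3, not an integer.

set fertilizer = 4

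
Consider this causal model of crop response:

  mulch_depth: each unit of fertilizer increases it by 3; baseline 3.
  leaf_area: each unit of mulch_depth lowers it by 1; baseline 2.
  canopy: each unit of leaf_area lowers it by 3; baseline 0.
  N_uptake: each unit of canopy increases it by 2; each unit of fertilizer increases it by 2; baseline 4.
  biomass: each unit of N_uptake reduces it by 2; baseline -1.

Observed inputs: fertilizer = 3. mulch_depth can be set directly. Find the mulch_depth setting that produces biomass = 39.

mulch_depth = -3

Intervening on mulch_depth fixes its value directly, overriding its dependence on fertilizer.
Substituting into the canopy equation gives canopy = 3*mulch_depth - 6.
So N_uptake = 6*mulch_depth - 2.
So biomass = -12*mulch_depth + 3.
Solve -12*mulch_depth + 3 = 39: mulch_depth = (39 - 3) / -12 = -3.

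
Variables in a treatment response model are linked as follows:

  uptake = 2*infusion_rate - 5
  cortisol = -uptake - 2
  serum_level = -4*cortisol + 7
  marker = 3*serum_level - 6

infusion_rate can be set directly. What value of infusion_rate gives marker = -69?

Substituting into the cortisol equation gives cortisol = -2*infusion_rate + 3.
Substituting into the serum_level equation gives serum_level = 8*infusion_rate - 5.
So marker = 24*infusion_rate - 21.
Solve 24*infusion_rate - 21 = -69: infusion_rate = (-69 + 21) / 24 = -2.

infusion_rate = -2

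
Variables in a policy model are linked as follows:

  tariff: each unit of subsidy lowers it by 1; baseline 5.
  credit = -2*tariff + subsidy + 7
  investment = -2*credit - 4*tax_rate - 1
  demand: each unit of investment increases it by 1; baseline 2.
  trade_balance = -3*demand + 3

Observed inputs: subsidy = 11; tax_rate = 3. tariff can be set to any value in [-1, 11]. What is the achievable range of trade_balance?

12 to 156

Intervening on tariff fixes its value directly, overriding its dependence on subsidy.
Substituting into the credit equation gives credit = -2*tariff + 18.
Substituting into the investment equation gives investment = 4*tariff - 49.
Substituting into the demand equation gives demand = 4*tariff - 47.
So trade_balance = -12*tariff + 144.
Linear in tariff, so extremes are at the endpoints: tariff = -1 gives trade_balance = 156; tariff = 11 gives trade_balance = 12.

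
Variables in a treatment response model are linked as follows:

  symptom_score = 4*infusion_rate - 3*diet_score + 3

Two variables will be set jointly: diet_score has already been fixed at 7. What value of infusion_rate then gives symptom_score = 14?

With diet_score held at 7:
Substituting into the symptom_score equation gives symptom_score = 4*infusion_rate - 18.
Solve 4*infusion_rate - 18 = 14: infusion_rate = (14 + 18) / 4 = 8.

infusion_rate = 8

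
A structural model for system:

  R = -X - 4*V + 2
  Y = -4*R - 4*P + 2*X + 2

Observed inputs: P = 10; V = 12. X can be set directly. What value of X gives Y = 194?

X = 8

Substituting into the R equation gives R = -X - 46.
Substituting into the Y equation gives Y = 6*X + 146.
Solve 6*X + 146 = 194: X = (194 - 146) / 6 = 8.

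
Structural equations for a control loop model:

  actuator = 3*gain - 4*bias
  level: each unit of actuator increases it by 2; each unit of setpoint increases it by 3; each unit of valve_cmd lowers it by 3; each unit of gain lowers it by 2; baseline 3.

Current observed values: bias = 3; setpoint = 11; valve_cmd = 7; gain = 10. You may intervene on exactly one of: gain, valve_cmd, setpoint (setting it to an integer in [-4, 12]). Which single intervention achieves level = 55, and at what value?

Intervening on gain: level = 4*gain - 9. Reaching 55 requires gain = 16, outside [-4, 12].
Intervening on valve_cmd: with other inputs at their observed values, level = -3*valve_cmd + 52. Solving for 55 gives valve_cmd = -1, within [-4, 12].
Intervening on setpoint: level = 3*setpoint - 2. Reaching 55 requires setpoint = 19, outside [-4, 12].

set valve_cmd = -1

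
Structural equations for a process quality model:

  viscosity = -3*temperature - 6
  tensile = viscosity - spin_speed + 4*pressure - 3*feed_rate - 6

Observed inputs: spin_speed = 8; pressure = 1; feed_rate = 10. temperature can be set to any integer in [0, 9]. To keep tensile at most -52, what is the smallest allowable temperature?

Substituting into the tensile equation gives tensile = -3*temperature - 46.
Require -3*temperature - 46 ≤ -52, so temperature ≥ 2.
The smallest integer in [0, 9] satisfying this is 2.

temperature = 2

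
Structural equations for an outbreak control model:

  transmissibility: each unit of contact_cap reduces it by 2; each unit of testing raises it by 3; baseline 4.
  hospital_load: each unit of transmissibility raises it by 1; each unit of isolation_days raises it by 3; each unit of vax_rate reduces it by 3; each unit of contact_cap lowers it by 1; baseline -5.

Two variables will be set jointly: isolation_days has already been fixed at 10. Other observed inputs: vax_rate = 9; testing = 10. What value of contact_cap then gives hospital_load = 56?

contact_cap = -8

With isolation_days held at 10:
Substituting into the transmissibility equation gives transmissibility = -2*contact_cap + 34.
So hospital_load = -3*contact_cap + 32.
Solve -3*contact_cap + 32 = 56: contact_cap = (56 - 32) / -3 = -8.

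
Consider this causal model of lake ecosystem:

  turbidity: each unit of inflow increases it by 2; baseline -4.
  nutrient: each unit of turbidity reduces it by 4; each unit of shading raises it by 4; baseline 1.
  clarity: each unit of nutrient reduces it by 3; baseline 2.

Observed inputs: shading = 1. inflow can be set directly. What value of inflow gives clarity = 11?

Substituting into the nutrient equation gives nutrient = -8*inflow + 21.
So clarity = 24*inflow - 61.
Solve 24*inflow - 61 = 11: inflow = (11 + 61) / 24 = 3.

inflow = 3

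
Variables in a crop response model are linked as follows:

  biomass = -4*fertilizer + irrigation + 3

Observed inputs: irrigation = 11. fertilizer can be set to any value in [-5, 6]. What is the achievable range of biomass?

Substituting into the biomass equation gives biomass = -4*fertilizer + 14.
Linear in fertilizer, so extremes are at the endpoints: fertilizer = -5 gives biomass = 34; fertilizer = 6 gives biomass = -10.

-10 to 34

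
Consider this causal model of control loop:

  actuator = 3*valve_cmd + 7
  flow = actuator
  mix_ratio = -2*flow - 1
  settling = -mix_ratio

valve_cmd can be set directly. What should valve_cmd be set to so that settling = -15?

Substituting into the flow equation gives flow = 3*valve_cmd + 7.
Substituting into the mix_ratio equation gives mix_ratio = -6*valve_cmd - 15.
This gives settling = 6*valve_cmd + 15.
Solve 6*valve_cmd + 15 = -15: valve_cmd = (-15 - 15) / 6 = -5.

valve_cmd = -5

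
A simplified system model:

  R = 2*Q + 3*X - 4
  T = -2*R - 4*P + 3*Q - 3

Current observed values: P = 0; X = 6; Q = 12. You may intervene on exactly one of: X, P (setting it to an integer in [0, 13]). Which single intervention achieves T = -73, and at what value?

set X = 11

Intervening on X: with other inputs at their observed values, T = -6*X - 7. Solving for -73 gives X = 11, within [0, 13].
Intervening on P: T = -4*P - 43. Reaching -73 requires P = 15/2, not an integer.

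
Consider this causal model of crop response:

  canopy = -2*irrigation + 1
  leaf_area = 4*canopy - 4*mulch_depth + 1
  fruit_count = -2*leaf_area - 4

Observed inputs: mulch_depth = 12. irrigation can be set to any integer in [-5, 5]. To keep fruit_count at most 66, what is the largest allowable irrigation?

Substituting into the leaf_area equation gives leaf_area = -8*irrigation - 43.
Substituting into the fruit_count equation gives fruit_count = 16*irrigation + 82.
Require 16*irrigation + 82 ≤ 66, so irrigation ≤ -1.
The largest integer in [-5, 5] satisfying this is -1.

irrigation = -1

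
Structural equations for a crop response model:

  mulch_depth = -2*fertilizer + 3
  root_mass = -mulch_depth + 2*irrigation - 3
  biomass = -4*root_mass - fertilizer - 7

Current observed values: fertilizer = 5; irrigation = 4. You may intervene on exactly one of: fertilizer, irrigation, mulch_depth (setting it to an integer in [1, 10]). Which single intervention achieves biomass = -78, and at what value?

set fertilizer = 7

Intervening on fertilizer: with other inputs at their observed values, biomass = -9*fertilizer - 15. Solving for -78 gives fertilizer = 7, within [1, 10].
Intervening on irrigation: biomass = -8*irrigation - 28. Reaching -78 requires irrigation = 25/4, not an integer.
Intervening on mulch_depth: biomass = 4*mulch_depth - 32. Reaching -78 requires mulch_depth = -23/2, not an integer.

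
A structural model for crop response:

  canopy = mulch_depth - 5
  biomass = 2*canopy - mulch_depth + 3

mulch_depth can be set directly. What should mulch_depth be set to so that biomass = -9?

Substituting into the biomass equation gives biomass = mulch_depth - 7.
Solve mulch_depth - 7 = -9: mulch_depth = (-9 + 7) / 1 = -2.

mulch_depth = -2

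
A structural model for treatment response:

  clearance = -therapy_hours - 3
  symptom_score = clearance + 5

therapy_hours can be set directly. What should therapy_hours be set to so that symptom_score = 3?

therapy_hours = -1

Substituting into the symptom_score equation gives symptom_score = -therapy_hours + 2.
Solve -therapy_hours + 2 = 3: therapy_hours = (3 - 2) / -1 = -1.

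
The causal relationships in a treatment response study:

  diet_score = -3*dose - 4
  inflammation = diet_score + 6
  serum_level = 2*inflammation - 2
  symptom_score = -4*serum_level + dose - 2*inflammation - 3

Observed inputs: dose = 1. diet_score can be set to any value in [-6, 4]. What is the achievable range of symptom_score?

Intervening on diet_score fixes its value directly, overriding its dependence on dose.
Substituting into the serum_level equation gives serum_level = 2*diet_score + 10.
Substituting into the symptom_score equation gives symptom_score = -10*diet_score - 54.
Linear in diet_score, so extremes are at the endpoints: diet_score = -6 gives symptom_score = 6; diet_score = 4 gives symptom_score = -94.

-94 to 6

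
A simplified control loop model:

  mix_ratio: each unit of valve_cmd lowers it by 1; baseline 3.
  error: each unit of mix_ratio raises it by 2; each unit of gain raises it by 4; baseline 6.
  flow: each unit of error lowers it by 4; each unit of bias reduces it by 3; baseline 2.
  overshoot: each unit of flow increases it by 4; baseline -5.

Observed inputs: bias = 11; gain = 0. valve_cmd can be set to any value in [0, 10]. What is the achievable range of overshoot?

Substituting into the error equation gives error = -2*valve_cmd + 12.
Substituting into the flow equation gives flow = 8*valve_cmd - 79.
Substituting into the overshoot equation gives overshoot = 32*valve_cmd - 321.
Linear in valve_cmd, so extremes are at the endpoints: valve_cmd = 0 gives overshoot = -321; valve_cmd = 10 gives overshoot = -1.

-321 to -1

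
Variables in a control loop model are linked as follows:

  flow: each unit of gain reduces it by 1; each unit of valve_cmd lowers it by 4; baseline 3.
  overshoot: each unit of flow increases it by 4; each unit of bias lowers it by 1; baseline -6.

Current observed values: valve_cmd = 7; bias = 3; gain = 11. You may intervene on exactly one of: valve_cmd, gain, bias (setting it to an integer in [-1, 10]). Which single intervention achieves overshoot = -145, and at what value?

Intervening on valve_cmd: overshoot = -16*valve_cmd - 41. Reaching -145 requires valve_cmd = 13/2, not an integer.
Intervening on gain: with other inputs at their observed values, overshoot = -4*gain - 109. Solving for -145 gives gain = 9, within [-1, 10].
Intervening on bias: overshoot = -bias - 150. Reaching -145 requires bias = -5, outside [-1, 10].

set gain = 9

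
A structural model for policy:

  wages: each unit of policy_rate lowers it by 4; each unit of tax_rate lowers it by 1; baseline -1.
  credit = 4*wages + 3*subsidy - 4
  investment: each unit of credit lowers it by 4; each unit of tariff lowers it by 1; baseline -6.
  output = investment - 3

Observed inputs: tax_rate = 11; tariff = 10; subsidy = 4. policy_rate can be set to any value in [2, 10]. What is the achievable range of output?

269 to 781

Substituting into the wages equation gives wages = -4*policy_rate - 12.
Substituting into the credit equation gives credit = -16*policy_rate - 40.
Substituting into the investment equation gives investment = 64*policy_rate + 144.
output becomes 64*policy_rate + 141.
Linear in policy_rate, so extremes are at the endpoints: policy_rate = 2 gives output = 269; policy_rate = 10 gives output = 781.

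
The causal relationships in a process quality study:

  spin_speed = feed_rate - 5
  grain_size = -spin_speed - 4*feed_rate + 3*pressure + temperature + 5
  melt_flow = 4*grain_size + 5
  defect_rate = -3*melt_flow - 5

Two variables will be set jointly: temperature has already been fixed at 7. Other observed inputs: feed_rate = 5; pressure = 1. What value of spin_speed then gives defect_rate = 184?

With temperature held at 7:
Intervening on spin_speed fixes its value directly, overriding its dependence on feed_rate.
Substituting into the grain_size equation gives grain_size = -spin_speed - 5.
melt_flow becomes -4*spin_speed - 15.
defect_rate becomes 12*spin_speed + 40.
Solve 12*spin_speed + 40 = 184: spin_speed = (184 - 40) / 12 = 12.

spin_speed = 12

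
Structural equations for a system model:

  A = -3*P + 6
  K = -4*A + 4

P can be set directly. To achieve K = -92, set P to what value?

P = -6

Substituting into the K equation gives K = 12*P - 20.
Solve 12*P - 20 = -92: P = (-92 + 20) / 12 = -6.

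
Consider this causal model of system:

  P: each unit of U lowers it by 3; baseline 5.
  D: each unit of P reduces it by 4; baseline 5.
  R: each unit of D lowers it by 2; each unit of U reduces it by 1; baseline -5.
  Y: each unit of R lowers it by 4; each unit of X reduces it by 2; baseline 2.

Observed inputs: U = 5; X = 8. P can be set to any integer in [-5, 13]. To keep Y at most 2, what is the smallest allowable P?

P = 2

Intervening on P fixes its value directly, overriding its dependence on U.
Substituting into the R equation gives R = 8*P - 20.
Y becomes -32*P + 66.
Require -32*P + 66 ≤ 2, so P ≥ 2.
The smallest integer in [-5, 13] satisfying this is 2.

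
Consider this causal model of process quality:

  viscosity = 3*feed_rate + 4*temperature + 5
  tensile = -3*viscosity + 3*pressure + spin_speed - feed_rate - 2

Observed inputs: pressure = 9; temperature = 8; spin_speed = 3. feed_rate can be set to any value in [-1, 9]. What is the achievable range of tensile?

Substituting into the viscosity equation gives viscosity = 3*feed_rate + 37.
Substituting into the tensile equation gives tensile = -10*feed_rate - 83.
Linear in feed_rate, so extremes are at the endpoints: feed_rate = -1 gives tensile = -73; feed_rate = 9 gives tensile = -173.

-173 to -73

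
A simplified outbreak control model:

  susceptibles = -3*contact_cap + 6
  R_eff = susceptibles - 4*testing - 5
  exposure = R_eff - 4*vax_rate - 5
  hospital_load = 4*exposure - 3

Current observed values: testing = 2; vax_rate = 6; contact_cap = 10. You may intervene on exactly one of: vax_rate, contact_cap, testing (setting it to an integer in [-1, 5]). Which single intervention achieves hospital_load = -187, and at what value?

set vax_rate = 1

Intervening on vax_rate: with other inputs at their observed values, hospital_load = -16*vax_rate - 171. Solving for -187 gives vax_rate = 1, within [-1, 5].
Intervening on contact_cap: hospital_load = -12*contact_cap - 147. Reaching -187 requires contact_cap = 10/3, not an integer.
Intervening on testing: hospital_load = -16*testing - 235. Reaching -187 requires testing = -3, outside [-1, 5].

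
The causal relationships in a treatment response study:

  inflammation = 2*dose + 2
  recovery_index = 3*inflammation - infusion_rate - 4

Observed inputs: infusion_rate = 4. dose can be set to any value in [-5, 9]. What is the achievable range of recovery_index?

-32 to 52

Substituting into the recovery_index equation gives recovery_index = 6*dose - 2.
Linear in dose, so extremes are at the endpoints: dose = -5 gives recovery_index = -32; dose = 9 gives recovery_index = 52.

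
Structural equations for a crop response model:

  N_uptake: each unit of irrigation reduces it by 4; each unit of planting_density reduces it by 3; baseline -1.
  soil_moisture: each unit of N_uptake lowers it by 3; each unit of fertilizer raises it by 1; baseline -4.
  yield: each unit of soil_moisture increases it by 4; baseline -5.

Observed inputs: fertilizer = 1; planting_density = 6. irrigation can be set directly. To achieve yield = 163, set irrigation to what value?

irrigation = -1

Substituting into the N_uptake equation gives N_uptake = -4*irrigation - 19.
Substituting into the soil_moisture equation gives soil_moisture = 12*irrigation + 54.
Substituting into the yield equation gives yield = 48*irrigation + 211.
Solve 48*irrigation + 211 = 163: irrigation = (163 - 211) / 48 = -1.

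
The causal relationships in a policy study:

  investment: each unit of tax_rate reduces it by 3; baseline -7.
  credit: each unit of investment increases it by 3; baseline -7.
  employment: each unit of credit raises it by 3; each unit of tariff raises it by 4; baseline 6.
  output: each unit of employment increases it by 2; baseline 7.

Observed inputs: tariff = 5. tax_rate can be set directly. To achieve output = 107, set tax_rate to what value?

tax_rate = -4

Substituting into the credit equation gives credit = -9*tax_rate - 28.
Substituting into the employment equation gives employment = -27*tax_rate - 58.
This gives output = -54*tax_rate - 109.
Solve -54*tax_rate - 109 = 107: tax_rate = (107 + 109) / -54 = -4.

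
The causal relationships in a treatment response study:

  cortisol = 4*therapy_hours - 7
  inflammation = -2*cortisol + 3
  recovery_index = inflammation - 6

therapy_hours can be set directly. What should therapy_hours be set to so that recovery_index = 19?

Substituting into the inflammation equation gives inflammation = -8*therapy_hours + 17.
Substituting into the recovery_index equation gives recovery_index = -8*therapy_hours + 11.
Solve -8*therapy_hours + 11 = 19: therapy_hours = (19 - 11) / -8 = -1.

therapy_hours = -1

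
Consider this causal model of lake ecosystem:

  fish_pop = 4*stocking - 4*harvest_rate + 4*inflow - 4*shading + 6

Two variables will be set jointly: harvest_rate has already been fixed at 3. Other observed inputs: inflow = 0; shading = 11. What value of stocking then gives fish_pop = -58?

stocking = -2

With harvest_rate held at 3:
Substituting into the fish_pop equation gives fish_pop = 4*stocking - 50.
Solve 4*stocking - 50 = -58: stocking = (-58 + 50) / 4 = -2.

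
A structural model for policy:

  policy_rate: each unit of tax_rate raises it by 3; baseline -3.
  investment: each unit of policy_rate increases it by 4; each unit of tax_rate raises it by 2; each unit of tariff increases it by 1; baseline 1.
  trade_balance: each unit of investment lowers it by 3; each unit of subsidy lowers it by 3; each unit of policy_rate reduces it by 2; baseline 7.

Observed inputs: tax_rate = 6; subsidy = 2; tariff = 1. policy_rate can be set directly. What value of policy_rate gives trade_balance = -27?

policy_rate = -1

Intervening on policy_rate fixes its value directly, overriding its dependence on tax_rate.
Substituting into the investment equation gives investment = 4*policy_rate + 14.
trade_balance becomes -14*policy_rate - 41.
Solve -14*policy_rate - 41 = -27: policy_rate = (-27 + 41) / -14 = -1.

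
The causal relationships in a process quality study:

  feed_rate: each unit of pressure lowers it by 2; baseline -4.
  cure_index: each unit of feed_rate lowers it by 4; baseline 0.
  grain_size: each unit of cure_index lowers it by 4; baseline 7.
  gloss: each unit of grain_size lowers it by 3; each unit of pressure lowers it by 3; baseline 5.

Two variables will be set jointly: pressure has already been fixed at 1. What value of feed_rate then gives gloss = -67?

feed_rate = 1

With pressure held at 1:
Intervening on feed_rate fixes its value directly, overriding its dependence on pressure.
Substituting into the grain_size equation gives grain_size = 16*feed_rate + 7.
gloss becomes -48*feed_rate - 19.
Solve -48*feed_rate - 19 = -67: feed_rate = (-67 + 19) / -48 = 1.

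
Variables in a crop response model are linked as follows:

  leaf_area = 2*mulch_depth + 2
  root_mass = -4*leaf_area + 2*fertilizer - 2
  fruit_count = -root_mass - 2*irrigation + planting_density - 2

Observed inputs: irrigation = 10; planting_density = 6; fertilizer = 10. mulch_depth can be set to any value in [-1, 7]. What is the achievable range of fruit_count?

Substituting into the root_mass equation gives root_mass = -8*mulch_depth + 10.
Substituting into the fruit_count equation gives fruit_count = 8*mulch_depth - 26.
Linear in mulch_depth, so extremes are at the endpoints: mulch_depth = -1 gives fruit_count = -34; mulch_depth = 7 gives fruit_count = 30.

-34 to 30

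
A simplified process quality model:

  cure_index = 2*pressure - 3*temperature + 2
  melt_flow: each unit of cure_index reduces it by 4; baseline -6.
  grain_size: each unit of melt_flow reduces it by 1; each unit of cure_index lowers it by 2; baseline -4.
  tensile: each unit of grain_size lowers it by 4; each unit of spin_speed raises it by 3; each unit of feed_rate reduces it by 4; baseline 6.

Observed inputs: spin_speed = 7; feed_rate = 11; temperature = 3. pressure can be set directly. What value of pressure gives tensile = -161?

Substituting into the cure_index equation gives cure_index = 2*pressure - 7.
Substituting into the melt_flow equation gives melt_flow = -8*pressure + 22.
Substituting into the grain_size equation gives grain_size = 4*pressure - 12.
Substituting into the tensile equation gives tensile = -16*pressure + 31.
Solve -16*pressure + 31 = -161: pressure = (-161 - 31) / -16 = 12.

pressure = 12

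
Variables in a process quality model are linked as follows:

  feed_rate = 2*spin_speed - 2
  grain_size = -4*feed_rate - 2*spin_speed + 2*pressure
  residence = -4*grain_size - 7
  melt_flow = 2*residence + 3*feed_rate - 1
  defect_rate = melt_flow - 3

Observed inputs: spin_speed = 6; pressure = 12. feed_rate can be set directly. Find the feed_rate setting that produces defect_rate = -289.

feed_rate = -5

Intervening on feed_rate fixes its value directly, overriding its dependence on spin_speed.
Substituting into the grain_size equation gives grain_size = -4*feed_rate + 12.
This gives residence = 16*feed_rate - 55.
So melt_flow = 35*feed_rate - 111.
Substituting into the defect_rate equation gives defect_rate = 35*feed_rate - 114.
Solve 35*feed_rate - 114 = -289: feed_rate = (-289 + 114) / 35 = -5.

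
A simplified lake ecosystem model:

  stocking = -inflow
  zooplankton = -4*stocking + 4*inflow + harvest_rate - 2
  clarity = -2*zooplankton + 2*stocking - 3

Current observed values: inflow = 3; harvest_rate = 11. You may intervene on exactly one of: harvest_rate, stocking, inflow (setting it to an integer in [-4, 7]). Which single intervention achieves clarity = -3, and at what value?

set inflow = -1

Intervening on harvest_rate: clarity = -2*harvest_rate - 53. Reaching -3 requires harvest_rate = -25, outside [-4, 7].
Intervening on stocking: clarity = 10*stocking - 45. Reaching -3 requires stocking = 21/5, not an integer.
Intervening on inflow: with other inputs at their observed values, clarity = -18*inflow - 21. Solving for -3 gives inflow = -1, within [-4, 7].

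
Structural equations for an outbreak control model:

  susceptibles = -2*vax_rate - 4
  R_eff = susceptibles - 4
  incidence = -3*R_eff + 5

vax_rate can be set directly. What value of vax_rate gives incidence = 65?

Substituting into the R_eff equation gives R_eff = -2*vax_rate - 8.
This gives incidence = 6*vax_rate + 29.
Solve 6*vax_rate + 29 = 65: vax_rate = (65 - 29) / 6 = 6.

vax_rate = 6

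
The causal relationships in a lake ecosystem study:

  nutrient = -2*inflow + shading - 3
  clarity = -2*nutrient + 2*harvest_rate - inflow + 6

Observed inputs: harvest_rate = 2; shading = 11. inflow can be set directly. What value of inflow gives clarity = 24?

Substituting into the nutrient equation gives nutrient = -2*inflow + 8.
Substituting into the clarity equation gives clarity = 3*inflow - 6.
Solve 3*inflow - 6 = 24: inflow = (24 + 6) / 3 = 10.

inflow = 10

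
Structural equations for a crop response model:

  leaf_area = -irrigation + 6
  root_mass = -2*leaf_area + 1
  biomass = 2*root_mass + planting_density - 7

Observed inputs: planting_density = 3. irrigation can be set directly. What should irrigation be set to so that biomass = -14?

Substituting into the root_mass equation gives root_mass = 2*irrigation - 11.
Substituting into the biomass equation gives biomass = 4*irrigation - 26.
Solve 4*irrigation - 26 = -14: irrigation = (-14 + 26) / 4 = 3.

irrigation = 3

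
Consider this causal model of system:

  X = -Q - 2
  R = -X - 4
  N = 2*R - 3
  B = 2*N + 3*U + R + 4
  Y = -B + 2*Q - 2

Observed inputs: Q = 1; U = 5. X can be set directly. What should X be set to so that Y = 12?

X = 1

Intervening on X fixes its value directly, overriding its dependence on Q.
Substituting into the N equation gives N = -2*X - 11.
Substituting into the B equation gives B = -5*X - 7.
So Y = 5*X + 7.
Solve 5*X + 7 = 12: X = (12 - 7) / 5 = 1.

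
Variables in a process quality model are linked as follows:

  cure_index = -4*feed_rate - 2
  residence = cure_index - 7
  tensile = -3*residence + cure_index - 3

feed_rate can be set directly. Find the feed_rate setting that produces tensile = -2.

feed_rate = -3

Substituting into the residence equation gives residence = -4*feed_rate - 9.
Substituting into the tensile equation gives tensile = 8*feed_rate + 22.
Solve 8*feed_rate + 22 = -2: feed_rate = (-2 - 22) / 8 = -3.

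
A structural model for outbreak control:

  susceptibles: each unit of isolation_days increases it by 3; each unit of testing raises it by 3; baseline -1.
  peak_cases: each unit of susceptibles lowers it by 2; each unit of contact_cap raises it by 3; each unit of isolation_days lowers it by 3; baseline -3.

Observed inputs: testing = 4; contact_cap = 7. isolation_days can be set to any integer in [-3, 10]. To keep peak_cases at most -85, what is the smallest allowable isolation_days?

isolation_days = 9

Substituting into the susceptibles equation gives susceptibles = 3*isolation_days + 11.
So peak_cases = -9*isolation_days - 4.
Require -9*isolation_days - 4 ≤ -85, so isolation_days ≥ 9.
The smallest integer in [-3, 10] satisfying this is 9.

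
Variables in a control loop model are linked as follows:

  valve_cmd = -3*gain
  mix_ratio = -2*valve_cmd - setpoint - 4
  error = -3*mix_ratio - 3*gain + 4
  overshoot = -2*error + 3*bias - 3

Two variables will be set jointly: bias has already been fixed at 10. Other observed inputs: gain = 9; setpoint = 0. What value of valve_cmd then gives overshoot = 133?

With bias held at 10:
Intervening on valve_cmd fixes its value directly, overriding its dependence on gain.
Substituting into the mix_ratio equation gives mix_ratio = -2*valve_cmd - 4.
Substituting into the error equation gives error = 6*valve_cmd - 11.
Substituting into the overshoot equation gives overshoot = -12*valve_cmd + 49.
Solve -12*valve_cmd + 49 = 133: valve_cmd = (133 - 49) / -12 = -7.

valve_cmd = -7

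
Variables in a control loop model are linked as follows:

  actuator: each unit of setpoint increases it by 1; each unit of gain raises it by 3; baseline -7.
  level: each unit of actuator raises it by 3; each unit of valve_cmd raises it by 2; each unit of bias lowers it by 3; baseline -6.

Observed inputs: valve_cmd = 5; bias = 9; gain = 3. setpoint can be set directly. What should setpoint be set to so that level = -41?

Substituting into the actuator equation gives actuator = setpoint + 2.
This gives level = 3*setpoint - 17.
Solve 3*setpoint - 17 = -41: setpoint = (-41 + 17) / 3 = -8.

setpoint = -8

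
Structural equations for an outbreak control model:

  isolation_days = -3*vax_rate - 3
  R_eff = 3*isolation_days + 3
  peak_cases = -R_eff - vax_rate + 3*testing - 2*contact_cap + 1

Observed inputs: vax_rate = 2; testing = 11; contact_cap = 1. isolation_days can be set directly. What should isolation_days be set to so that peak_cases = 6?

Intervening on isolation_days fixes its value directly, overriding its dependence on vax_rate.
Substituting into the peak_cases equation gives peak_cases = -3*isolation_days + 27.
Solve -3*isolation_days + 27 = 6: isolation_days = (6 - 27) / -3 = 7.

isolation_days = 7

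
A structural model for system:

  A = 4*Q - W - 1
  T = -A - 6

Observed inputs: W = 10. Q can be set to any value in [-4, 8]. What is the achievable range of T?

Substituting into the A equation gives A = 4*Q - 11.
Substituting into the T equation gives T = -4*Q + 5.
Linear in Q, so extremes are at the endpoints: Q = -4 gives T = 21; Q = 8 gives T = -27.

-27 to 21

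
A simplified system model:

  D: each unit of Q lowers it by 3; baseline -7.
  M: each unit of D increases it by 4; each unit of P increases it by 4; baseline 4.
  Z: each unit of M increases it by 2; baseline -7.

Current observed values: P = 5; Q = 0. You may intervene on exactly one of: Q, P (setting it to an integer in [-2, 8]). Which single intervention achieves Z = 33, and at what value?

Intervening on Q: with other inputs at their observed values, Z = -24*Q - 15. Solving for 33 gives Q = -2, within [-2, 8].
Intervening on P: Z = 8*P - 55. Reaching 33 requires P = 11, outside [-2, 8].

set Q = -2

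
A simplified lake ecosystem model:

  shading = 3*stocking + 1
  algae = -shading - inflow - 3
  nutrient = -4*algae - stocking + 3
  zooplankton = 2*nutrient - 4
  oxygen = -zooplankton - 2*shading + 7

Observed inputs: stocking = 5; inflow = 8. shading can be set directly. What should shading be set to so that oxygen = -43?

shading = -3

Intervening on shading fixes its value directly, overriding its dependence on stocking.
Substituting into the algae equation gives algae = -shading - 11.
Substituting into the nutrient equation gives nutrient = 4*shading + 42.
This gives zooplankton = 8*shading + 80.
oxygen becomes -10*shading - 73.
Solve -10*shading - 73 = -43: shading = (-43 + 73) / -10 = -3.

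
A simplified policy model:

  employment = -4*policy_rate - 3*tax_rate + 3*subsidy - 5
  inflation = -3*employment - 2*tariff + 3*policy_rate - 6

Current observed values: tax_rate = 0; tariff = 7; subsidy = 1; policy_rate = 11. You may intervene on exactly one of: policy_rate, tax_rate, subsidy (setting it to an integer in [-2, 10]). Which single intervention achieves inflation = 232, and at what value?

set tax_rate = 9

Intervening on policy_rate: inflation = 15*policy_rate - 14. Reaching 232 requires policy_rate = 82/5, not an integer.
Intervening on tax_rate: with other inputs at their observed values, inflation = 9*tax_rate + 151. Solving for 232 gives tax_rate = 9, within [-2, 10].
Intervening on subsidy: inflation = -9*subsidy + 160. Reaching 232 requires subsidy = -8, outside [-2, 10].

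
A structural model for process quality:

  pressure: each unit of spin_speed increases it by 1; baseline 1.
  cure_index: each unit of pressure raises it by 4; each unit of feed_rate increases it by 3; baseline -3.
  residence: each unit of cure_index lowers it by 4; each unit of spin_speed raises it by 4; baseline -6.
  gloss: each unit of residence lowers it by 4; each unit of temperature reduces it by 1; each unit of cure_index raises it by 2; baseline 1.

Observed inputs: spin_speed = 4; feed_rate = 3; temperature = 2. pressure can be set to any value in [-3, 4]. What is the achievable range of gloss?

-149 to 355

Intervening on pressure fixes its value directly, overriding its dependence on spin_speed.
Substituting into the cure_index equation gives cure_index = 4*pressure + 6.
This gives residence = -16*pressure - 14.
Substituting into the gloss equation gives gloss = 72*pressure + 67.
Linear in pressure, so extremes are at the endpoints: pressure = -3 gives gloss = -149; pressure = 4 gives gloss = 355.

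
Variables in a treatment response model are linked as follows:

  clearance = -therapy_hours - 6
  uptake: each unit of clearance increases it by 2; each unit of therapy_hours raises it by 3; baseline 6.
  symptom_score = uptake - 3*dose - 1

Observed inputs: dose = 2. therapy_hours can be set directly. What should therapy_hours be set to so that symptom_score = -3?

therapy_hours = 10

Substituting into the uptake equation gives uptake = therapy_hours - 6.
So symptom_score = therapy_hours - 13.
Solve therapy_hours - 13 = -3: therapy_hours = (-3 + 13) / 1 = 10.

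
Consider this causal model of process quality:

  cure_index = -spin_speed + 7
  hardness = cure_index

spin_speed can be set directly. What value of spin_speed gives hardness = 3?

Substituting into the hardness equation gives hardness = -spin_speed + 7.
Solve -spin_speed + 7 = 3: spin_speed = (3 - 7) / -1 = 4.

spin_speed = 4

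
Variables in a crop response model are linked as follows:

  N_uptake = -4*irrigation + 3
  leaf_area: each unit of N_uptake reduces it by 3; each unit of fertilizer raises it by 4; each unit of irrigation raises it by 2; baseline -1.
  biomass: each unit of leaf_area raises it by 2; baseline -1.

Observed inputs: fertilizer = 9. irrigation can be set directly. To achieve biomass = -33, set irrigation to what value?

Substituting into the leaf_area equation gives leaf_area = 14*irrigation + 26.
This gives biomass = 28*irrigation + 51.
Solve 28*irrigation + 51 = -33: irrigation = (-33 - 51) / 28 = -3.

irrigation = -3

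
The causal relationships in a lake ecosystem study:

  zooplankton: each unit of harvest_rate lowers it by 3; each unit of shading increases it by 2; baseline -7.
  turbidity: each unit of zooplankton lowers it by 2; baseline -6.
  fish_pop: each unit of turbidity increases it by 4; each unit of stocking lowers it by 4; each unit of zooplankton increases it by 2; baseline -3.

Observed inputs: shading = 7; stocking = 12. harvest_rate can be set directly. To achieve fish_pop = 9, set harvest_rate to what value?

harvest_rate = 7

Substituting into the zooplankton equation gives zooplankton = -3*harvest_rate + 7.
So turbidity = 6*harvest_rate - 20.
fish_pop becomes 18*harvest_rate - 117.
Solve 18*harvest_rate - 117 = 9: harvest_rate = (9 + 117) / 18 = 7.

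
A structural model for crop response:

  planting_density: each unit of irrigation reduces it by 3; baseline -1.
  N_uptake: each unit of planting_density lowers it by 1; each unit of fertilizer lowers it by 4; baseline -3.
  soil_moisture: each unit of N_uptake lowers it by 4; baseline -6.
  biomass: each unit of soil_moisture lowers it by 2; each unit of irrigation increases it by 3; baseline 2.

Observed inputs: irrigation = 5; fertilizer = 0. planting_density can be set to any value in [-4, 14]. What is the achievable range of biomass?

Intervening on planting_density fixes its value directly, overriding its dependence on irrigation.
Substituting into the N_uptake equation gives N_uptake = -planting_density - 3.
This gives soil_moisture = 4*planting_density + 6.
So biomass = -8*planting_density + 5.
Linear in planting_density, so extremes are at the endpoints: planting_density = -4 gives biomass = 37; planting_density = 14 gives biomass = -107.

-107 to 37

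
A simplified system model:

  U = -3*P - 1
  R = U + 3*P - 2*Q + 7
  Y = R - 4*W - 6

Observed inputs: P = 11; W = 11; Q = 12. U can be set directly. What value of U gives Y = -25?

Intervening on U fixes its value directly, overriding its dependence on P.
Substituting into the R equation gives R = U + 16.
This gives Y = U - 34.
Solve U - 34 = -25: U = (-25 + 34) / 1 = 9.

U = 9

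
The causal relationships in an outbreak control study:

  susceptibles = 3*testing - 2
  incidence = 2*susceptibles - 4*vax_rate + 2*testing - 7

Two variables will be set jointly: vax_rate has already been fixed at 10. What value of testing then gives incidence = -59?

With vax_rate held at 10:
Substituting into the incidence equation gives incidence = 8*testing - 51.
Solve 8*testing - 51 = -59: testing = (-59 + 51) / 8 = -1.

testing = -1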